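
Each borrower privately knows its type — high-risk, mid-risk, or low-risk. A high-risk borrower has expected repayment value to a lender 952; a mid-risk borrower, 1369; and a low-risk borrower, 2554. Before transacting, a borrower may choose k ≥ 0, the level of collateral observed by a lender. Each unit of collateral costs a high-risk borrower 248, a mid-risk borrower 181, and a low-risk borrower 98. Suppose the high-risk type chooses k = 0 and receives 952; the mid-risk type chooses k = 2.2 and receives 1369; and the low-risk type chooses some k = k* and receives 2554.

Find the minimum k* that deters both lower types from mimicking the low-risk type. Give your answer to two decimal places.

Mid-risk type (on-path payoff 1369 − 181×2.2 = 970.8) won't mimic when 970.8 ≥ 2554 − 181·k*, i.e. k* ≥ 8.75.
High-risk type (on-path payoff 952) won't mimic when 952 ≥ 2554 − 248·k*, i.e. k* ≥ 6.46.
Both must hold, so k* = max(6.46, 8.75) = 8.75. The mid-risk type's constraint binds.

8.75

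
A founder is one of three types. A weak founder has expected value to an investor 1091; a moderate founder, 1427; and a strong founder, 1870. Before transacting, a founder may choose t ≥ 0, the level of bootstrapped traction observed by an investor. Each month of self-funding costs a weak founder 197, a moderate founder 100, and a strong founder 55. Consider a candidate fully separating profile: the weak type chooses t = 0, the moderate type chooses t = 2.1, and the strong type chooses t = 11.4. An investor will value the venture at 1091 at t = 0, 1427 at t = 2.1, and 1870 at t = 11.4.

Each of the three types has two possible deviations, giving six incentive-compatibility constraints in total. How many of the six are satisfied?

Strong (own payoff 1870 − 55×11.4 = 1243): to t=0 gives 1091 → no gain ✓; to t=2.1 gives 1427 − 55×2.1 = 1311.5 → profitable ✗.
Moderate (own payoff 1427 − 100×2.1 = 1217): to t=0 gives 1091 → no gain ✓; to t=11.4 gives 1870 − 100×11.4 = 730 → no gain ✓.
Weak (own payoff 1091): to t=2.1 gives 1427 − 197×2.1 = 1013.3 → no gain ✓; to t=11.4 gives 1870 − 197×11.4 = -375.8 → no gain ✓.
5 of the 6 constraints hold; not an equilibrium.

5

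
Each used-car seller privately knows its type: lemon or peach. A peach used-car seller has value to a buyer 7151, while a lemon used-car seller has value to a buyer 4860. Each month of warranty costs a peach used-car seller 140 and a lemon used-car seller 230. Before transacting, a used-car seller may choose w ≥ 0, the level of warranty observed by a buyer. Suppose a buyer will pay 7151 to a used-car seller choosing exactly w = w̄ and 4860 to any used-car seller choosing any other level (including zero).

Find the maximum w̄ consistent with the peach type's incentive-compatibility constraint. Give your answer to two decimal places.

Choosing w̄ yields the peach type 7151 − 140·w̄; choosing zero yields 4860.
The peach type is indifferent at 7151 − 140·w̄ = 4860, i.e. w̄ = (7151 − 4860) / 140 ≈ 16.36.
For any w̄ above 16.36 the peach type would rather pool at zero, so separation collapses.

16.36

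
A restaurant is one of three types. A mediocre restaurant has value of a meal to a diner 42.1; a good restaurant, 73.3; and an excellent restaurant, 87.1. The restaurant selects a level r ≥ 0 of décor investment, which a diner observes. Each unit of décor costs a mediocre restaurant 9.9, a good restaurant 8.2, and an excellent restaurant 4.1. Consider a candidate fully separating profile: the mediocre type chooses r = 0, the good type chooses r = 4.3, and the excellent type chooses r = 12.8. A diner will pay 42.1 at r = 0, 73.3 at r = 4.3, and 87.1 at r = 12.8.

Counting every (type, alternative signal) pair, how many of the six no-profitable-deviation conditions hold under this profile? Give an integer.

3

Mediocre (own payoff 42.1): to r=4.3 gives 73.3 − 9.9×4.3 = 30.73 → no gain ✓; to r=12.8 gives 87.1 − 9.9×12.8 = -39.62 → no gain ✓.
Good (own payoff 73.3 − 8.2×4.3 = 38.04): to r=0 gives 42.1 → profitable ✗; to r=12.8 gives 87.1 − 8.2×12.8 = -17.86 → no gain ✓.
Excellent (own payoff 87.1 − 4.1×12.8 = 34.62): to r=0 gives 42.1 → profitable ✗; to r=4.3 gives 73.3 − 4.1×4.3 = 55.67 → profitable ✗.
3 of the 6 constraints hold; not an equilibrium.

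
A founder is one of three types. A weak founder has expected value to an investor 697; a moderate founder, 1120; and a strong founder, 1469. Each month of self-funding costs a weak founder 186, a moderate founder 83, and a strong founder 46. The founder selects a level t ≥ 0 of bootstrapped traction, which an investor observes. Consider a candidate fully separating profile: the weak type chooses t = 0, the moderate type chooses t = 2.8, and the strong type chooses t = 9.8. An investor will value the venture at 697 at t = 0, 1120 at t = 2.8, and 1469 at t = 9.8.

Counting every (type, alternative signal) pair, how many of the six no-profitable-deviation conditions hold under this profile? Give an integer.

Strong (own payoff 1469 − 46×9.8 = 1018.2): to t=0 gives 697 → no gain ✓; to t=2.8 gives 1120 − 46×2.8 = 991.2 → no gain ✓.
Moderate (own payoff 1120 − 83×2.8 = 887.6): to t=0 gives 697 → no gain ✓; to t=9.8 gives 1469 − 83×9.8 = 655.6 → no gain ✓.
Weak (own payoff 697): to t=2.8 gives 1120 − 186×2.8 = 599.2 → no gain ✓; to t=9.8 gives 1469 − 186×9.8 = -353.8 → no gain ✓.
6 of the 6 constraints hold; this profile is a separating equilibrium.

6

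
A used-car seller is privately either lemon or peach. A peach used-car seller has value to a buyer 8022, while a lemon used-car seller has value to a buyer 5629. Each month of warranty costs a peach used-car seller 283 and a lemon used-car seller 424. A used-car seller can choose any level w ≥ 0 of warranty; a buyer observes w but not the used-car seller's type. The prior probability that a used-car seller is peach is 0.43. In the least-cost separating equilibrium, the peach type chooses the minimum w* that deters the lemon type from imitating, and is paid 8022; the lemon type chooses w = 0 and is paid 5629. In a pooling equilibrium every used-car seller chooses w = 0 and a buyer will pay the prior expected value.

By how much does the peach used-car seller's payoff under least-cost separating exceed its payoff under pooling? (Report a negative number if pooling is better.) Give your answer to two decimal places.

Least-cost separating signal: w* solves 5629 = 8022 − 424·w*, so w* = (8022 − 5629)/424 ≈ 5.6439.
Peach type's separating payoff: 8022 − 283 × w* = 8022 − 283 × (8022 − 5629)/424 = 8022 − 677219/424 ≈ 6424.7854.
Pooling payoff: 0.43 × 8022 + 0.57 × 5629 = 6657.99.
Difference: 6424.7854 − 6657.99 = -233.2046, i.e. -233.20 to two decimal places.
The peach type would prefer the pooling outcome.

-233.20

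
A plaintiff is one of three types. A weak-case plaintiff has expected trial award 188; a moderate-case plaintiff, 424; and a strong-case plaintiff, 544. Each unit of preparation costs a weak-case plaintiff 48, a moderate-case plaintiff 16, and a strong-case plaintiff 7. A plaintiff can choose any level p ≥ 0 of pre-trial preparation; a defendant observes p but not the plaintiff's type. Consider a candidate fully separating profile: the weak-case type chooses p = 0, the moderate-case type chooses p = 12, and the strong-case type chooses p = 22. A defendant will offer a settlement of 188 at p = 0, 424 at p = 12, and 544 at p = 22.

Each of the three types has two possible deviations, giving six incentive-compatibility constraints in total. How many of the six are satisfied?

Weak-case (own payoff 188): to p=12 gives 424 − 48×12 = -152 → no gain ✓; to p=22 gives 544 − 48×22 = -512 → no gain ✓.
Moderate-case (own payoff 424 − 16×12 = 232): to p=0 gives 188 → no gain ✓; to p=22 gives 544 − 16×22 = 192 → no gain ✓.
Strong-case (own payoff 544 − 7×22 = 390): to p=0 gives 188 → no gain ✓; to p=12 gives 424 − 7×12 = 340 → no gain ✓.
6 of the 6 constraints hold; this profile is a separating equilibrium.

6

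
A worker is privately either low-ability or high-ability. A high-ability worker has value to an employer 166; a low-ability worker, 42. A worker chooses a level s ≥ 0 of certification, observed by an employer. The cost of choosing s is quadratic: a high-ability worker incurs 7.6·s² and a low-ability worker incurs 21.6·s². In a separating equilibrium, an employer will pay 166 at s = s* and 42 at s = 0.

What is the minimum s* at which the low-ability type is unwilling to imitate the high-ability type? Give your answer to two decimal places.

The low-ability type at s = 0 receives 42; imitating at s* yields 166 − 21.6·s*².
Indifference: 42 = 166 − 21.6·s*², so s*² = (166 − 42) / 21.6 ≈ 5.7407.
s* = √5.7407 ≈ 2.40.

2.40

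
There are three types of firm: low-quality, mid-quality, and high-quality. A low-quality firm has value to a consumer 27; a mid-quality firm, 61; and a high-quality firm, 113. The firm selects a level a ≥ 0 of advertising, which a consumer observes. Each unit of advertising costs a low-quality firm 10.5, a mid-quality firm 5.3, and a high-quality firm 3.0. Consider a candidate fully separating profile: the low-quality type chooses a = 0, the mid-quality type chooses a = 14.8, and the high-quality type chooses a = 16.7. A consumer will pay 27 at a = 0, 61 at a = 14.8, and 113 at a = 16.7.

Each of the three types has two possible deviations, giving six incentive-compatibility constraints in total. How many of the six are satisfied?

4

Low-quality (own payoff 27): to a=14.8 gives 61 − 10.5×14.8 = -94.4 → no gain ✓; to a=16.7 gives 113 − 10.5×16.7 = -62.35 → no gain ✓.
Mid-quality (own payoff 61 − 5.3×14.8 = -17.44): to a=0 gives 27 → profitable ✗; to a=16.7 gives 113 − 5.3×16.7 = 24.49 → profitable ✗.
High-quality (own payoff 113 − 3.0×16.7 = 62.9): to a=0 gives 27 → no gain ✓; to a=14.8 gives 61 − 3.0×14.8 = 16.6 → no gain ✓.
4 of the 6 constraints hold; not an equilibrium.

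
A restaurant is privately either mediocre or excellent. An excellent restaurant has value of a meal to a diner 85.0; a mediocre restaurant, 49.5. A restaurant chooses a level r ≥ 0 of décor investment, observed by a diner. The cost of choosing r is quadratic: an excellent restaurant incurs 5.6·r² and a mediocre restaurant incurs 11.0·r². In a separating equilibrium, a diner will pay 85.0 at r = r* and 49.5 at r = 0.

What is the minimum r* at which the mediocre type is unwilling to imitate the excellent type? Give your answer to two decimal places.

1.80

The mediocre type at r = 0 receives 49.5; imitating at r* yields 85.0 − 11.0·r*².
Indifference: 49.5 = 85.0 − 11.0·r*², so r*² = (85.0 − 49.5) / 11.0 ≈ 3.2273.
r* = √3.2273 ≈ 1.80.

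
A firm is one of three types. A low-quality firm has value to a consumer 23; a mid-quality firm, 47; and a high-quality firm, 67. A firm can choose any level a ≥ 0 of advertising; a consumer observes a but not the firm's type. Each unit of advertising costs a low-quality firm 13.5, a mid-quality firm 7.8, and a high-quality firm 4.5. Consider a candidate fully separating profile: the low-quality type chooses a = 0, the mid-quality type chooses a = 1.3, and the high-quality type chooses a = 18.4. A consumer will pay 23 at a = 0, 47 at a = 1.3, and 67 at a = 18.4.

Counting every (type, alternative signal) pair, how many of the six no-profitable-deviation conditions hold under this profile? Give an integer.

Low-quality (own payoff 23): to a=1.3 gives 47 − 13.5×1.3 = 29.45 → profitable ✗; to a=18.4 gives 67 − 13.5×18.4 = -181.4 → no gain ✓.
High-quality (own payoff 67 − 4.5×18.4 = -15.8): to a=0 gives 23 → profitable ✗; to a=1.3 gives 47 − 4.5×1.3 = 41.15 → profitable ✗.
Mid-quality (own payoff 47 − 7.8×1.3 = 36.86): to a=0 gives 23 → no gain ✓; to a=18.4 gives 67 − 7.8×18.4 = -76.52 → no gain ✓.
3 of the 6 constraints hold; not an equilibrium.

3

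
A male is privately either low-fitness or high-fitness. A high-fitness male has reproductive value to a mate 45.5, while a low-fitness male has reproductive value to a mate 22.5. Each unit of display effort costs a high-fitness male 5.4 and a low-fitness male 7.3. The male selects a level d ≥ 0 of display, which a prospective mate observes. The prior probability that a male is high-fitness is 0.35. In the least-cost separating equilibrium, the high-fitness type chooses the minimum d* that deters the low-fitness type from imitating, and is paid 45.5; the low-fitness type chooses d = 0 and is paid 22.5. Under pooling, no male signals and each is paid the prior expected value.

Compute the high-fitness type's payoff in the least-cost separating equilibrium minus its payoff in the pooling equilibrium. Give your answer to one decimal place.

Least-cost separating signal: d* solves 22.5 = 45.5 − 7.3·d*, so d* = (45.5 − 22.5)/7.3 ≈ 3.1507.
High-fitness type's separating payoff: 45.5 − 5.4 × d* = 45.5 − 5.4 × (45.5 − 22.5)/7.3 = 45.5 − 124.2/7.3 ≈ 28.486.
Pooling payoff: 0.35 × 45.5 + 0.65 × 22.5 = 30.55.
Difference: 28.486 − 30.55 = -2.064, i.e. -2.1 to one decimal place.
The high-fitness type would prefer the pooling outcome.

-2.1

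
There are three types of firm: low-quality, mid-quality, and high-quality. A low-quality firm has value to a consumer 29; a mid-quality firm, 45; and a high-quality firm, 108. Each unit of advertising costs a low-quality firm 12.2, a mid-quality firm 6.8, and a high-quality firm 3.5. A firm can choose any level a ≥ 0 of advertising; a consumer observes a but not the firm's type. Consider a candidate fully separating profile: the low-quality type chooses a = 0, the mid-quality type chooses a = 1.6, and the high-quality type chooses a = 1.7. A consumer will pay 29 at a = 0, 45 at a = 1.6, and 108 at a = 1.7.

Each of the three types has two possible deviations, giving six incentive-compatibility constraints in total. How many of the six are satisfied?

Low-quality (own payoff 29): to a=1.6 gives 45 − 12.2×1.6 = 25.48 → no gain ✓; to a=1.7 gives 108 − 12.2×1.7 = 87.26 → profitable ✗.
High-quality (own payoff 108 − 3.5×1.7 = 102.05): to a=0 gives 29 → no gain ✓; to a=1.6 gives 45 − 3.5×1.6 = 39.4 → no gain ✓.
Mid-quality (own payoff 45 − 6.8×1.6 = 34.12): to a=0 gives 29 → no gain ✓; to a=1.7 gives 108 − 6.8×1.7 = 96.44 → profitable ✗.
4 of the 6 constraints hold; not an equilibrium.

4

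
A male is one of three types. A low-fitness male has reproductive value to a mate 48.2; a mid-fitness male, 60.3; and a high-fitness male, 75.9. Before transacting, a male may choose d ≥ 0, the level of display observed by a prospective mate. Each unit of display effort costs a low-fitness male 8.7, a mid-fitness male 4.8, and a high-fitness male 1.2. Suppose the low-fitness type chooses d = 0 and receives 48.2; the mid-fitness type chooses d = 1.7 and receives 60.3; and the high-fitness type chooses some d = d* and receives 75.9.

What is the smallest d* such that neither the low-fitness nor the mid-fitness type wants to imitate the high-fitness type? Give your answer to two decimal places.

4.95

Mid-fitness type (on-path payoff 60.3 − 4.8×1.7 = 52.14) won't mimic when 52.14 ≥ 75.9 − 4.8·d*, i.e. d* ≥ 4.95.
Low-fitness type (on-path payoff 48.2) won't mimic when 48.2 ≥ 75.9 − 8.7·d*, i.e. d* ≥ 3.18.
Both must hold, so d* = max(3.18, 4.95) = 4.95. The mid-fitness type's constraint binds.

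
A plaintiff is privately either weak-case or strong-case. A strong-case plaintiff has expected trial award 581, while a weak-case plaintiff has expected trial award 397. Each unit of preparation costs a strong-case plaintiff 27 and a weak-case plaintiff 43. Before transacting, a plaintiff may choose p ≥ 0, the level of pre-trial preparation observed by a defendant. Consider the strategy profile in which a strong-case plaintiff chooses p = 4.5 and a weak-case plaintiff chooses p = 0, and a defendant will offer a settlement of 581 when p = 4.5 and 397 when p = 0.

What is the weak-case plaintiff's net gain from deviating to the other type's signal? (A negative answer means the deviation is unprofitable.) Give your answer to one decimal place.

Playing p = 0 the weak-case plaintiff receives 397.
Deviating to p = 4.5 brings payment 581 at cost 43 × 4.5 = 193.5, netting 387.5.
Gain from deviating: 387.5 − 397 = -9.5.
The gain is negative, so the weak-case type's incentive-compatibility constraint is satisfied.

-9.5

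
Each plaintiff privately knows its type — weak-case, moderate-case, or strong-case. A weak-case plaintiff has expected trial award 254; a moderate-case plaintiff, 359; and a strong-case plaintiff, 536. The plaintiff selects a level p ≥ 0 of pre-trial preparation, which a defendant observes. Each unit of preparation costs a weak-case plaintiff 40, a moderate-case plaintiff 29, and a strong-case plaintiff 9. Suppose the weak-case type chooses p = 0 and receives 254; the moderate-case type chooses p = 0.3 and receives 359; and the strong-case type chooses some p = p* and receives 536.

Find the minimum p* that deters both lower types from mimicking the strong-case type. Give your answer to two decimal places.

7.05

Moderate-case type (on-path payoff 359 − 29×0.3 = 350.3) won't mimic when 350.3 ≥ 536 − 29·p*, i.e. p* ≥ 6.40.
Weak-case type (on-path payoff 254) won't mimic when 254 ≥ 536 − 40·p*, i.e. p* ≥ 7.05.
Both must hold, so p* = max(7.05, 6.40) = 7.05. The weak-case type's constraint binds.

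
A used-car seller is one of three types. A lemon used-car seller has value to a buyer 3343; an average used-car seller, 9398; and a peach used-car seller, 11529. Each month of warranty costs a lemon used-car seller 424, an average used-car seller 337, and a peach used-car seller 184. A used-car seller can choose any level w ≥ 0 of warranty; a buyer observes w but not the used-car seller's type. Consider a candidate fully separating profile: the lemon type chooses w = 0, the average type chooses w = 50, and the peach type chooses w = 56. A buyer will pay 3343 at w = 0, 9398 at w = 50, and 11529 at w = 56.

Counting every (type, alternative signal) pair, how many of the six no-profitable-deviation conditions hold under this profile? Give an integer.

3

Peach (own payoff 11529 − 184×56 = 1225): to w=0 gives 3343 → profitable ✗; to w=50 gives 9398 − 184×50 = 198 → no gain ✓.
Average (own payoff 9398 − 337×50 = -7452): to w=0 gives 3343 → profitable ✗; to w=56 gives 11529 − 337×56 = -7343 → profitable ✗.
Lemon (own payoff 3343): to w=50 gives 9398 − 424×50 = -11802 → no gain ✓; to w=56 gives 11529 − 424×56 = -12215 → no gain ✓.
3 of the 6 constraints hold; not an equilibrium.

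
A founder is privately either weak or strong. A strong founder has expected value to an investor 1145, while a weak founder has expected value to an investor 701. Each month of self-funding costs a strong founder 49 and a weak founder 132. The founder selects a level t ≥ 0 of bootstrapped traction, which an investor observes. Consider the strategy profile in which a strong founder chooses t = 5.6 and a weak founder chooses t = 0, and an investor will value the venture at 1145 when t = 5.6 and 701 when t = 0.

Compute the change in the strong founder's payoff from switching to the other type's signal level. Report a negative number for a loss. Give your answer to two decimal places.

-169.60

Playing t = 5.6 the strong founder receives 1145 − 49 × 5.6 = 870.6.
Deviating to t = 0 yields 701 instead.
Gain from deviating: 701 − 870.6 = -169.60.
The gain is negative, so the strong type's incentive-compatibility constraint is satisfied.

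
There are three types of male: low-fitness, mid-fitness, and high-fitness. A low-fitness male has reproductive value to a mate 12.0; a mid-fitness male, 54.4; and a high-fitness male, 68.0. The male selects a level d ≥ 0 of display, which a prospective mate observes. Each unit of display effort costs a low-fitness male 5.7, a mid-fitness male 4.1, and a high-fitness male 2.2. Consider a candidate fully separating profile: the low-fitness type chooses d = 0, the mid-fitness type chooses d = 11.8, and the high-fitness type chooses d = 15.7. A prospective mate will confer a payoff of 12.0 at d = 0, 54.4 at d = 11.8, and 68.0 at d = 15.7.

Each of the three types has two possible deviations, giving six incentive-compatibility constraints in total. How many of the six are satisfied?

Mid-fitness (own payoff 54.4 − 4.1×11.8 = 6.02): to d=0 gives 12.0 → profitable ✗; to d=15.7 gives 68.0 − 4.1×15.7 = 3.63 → no gain ✓.
Low-fitness (own payoff 12.0): to d=11.8 gives 54.4 − 5.7×11.8 = -12.86 → no gain ✓; to d=15.7 gives 68.0 − 5.7×15.7 = -21.49 → no gain ✓.
High-fitness (own payoff 68.0 − 2.2×15.7 = 33.46): to d=0 gives 12.0 → no gain ✓; to d=11.8 gives 54.4 − 2.2×11.8 = 28.44 → no gain ✓.
5 of the 6 constraints hold; not an equilibrium.

5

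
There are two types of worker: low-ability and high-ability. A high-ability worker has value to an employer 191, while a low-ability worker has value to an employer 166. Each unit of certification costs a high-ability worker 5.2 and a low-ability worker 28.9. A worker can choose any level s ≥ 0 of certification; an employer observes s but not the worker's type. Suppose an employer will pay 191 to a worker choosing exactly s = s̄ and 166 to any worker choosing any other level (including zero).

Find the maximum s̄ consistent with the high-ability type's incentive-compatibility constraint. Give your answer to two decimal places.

4.81

Choosing s̄ yields the high-ability type 191 − 5.2·s̄; choosing zero yields 166.
The high-ability type is indifferent at 191 − 5.2·s̄ = 166, i.e. s̄ = (191 − 166) / 5.2 ≈ 4.81.
For any s̄ above 4.81 the high-ability type would rather pool at zero, so separation collapses.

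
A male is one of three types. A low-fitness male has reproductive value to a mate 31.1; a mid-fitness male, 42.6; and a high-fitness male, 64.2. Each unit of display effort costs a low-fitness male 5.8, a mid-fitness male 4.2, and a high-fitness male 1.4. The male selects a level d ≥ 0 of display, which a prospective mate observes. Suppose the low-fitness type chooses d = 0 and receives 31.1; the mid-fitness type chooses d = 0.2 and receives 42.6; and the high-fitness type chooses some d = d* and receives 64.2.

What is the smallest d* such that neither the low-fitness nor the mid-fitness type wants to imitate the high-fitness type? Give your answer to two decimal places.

5.71

Mid-fitness type (on-path payoff 42.6 − 4.2×0.2 = 41.76) won't mimic when 41.76 ≥ 64.2 − 4.2·d*, i.e. d* ≥ 5.34.
Low-fitness type (on-path payoff 31.1) won't mimic when 31.1 ≥ 64.2 − 5.8·d*, i.e. d* ≥ 5.71.
Both must hold, so d* = max(5.71, 5.34) = 5.71. The low-fitness type's constraint binds.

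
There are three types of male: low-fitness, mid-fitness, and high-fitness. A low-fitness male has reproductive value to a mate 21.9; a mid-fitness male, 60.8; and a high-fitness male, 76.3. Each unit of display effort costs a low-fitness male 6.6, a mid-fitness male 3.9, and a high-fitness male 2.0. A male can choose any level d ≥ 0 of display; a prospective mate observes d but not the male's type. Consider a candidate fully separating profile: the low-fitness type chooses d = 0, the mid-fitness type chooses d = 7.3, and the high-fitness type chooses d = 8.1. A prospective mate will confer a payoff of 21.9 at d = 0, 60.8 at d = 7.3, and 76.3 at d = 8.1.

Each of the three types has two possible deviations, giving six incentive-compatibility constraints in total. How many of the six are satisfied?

4

Mid-fitness (own payoff 60.8 − 3.9×7.3 = 32.33): to d=0 gives 21.9 → no gain ✓; to d=8.1 gives 76.3 − 3.9×8.1 = 44.71 → profitable ✗.
Low-fitness (own payoff 21.9): to d=7.3 gives 60.8 − 6.6×7.3 = 12.62 → no gain ✓; to d=8.1 gives 76.3 − 6.6×8.1 = 22.84 → profitable ✗.
High-fitness (own payoff 76.3 − 2.0×8.1 = 60.1): to d=0 gives 21.9 → no gain ✓; to d=7.3 gives 60.8 − 2.0×7.3 = 46.2 → no gain ✓.
4 of the 6 constraints hold; not an equilibrium.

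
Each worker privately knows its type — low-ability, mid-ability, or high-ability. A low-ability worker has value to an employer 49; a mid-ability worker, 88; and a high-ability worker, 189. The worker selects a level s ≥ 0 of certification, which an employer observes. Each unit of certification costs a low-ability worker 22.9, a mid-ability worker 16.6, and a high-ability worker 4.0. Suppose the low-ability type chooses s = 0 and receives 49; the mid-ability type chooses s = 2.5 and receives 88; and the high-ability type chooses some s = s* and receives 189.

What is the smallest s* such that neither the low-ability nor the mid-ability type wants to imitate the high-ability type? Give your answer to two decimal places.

Mid-ability type (on-path payoff 88 − 16.6×2.5 = 46.5) won't mimic when 46.5 ≥ 189 − 16.6·s*, i.e. s* ≥ 8.58.
Low-ability type (on-path payoff 49) won't mimic when 49 ≥ 189 − 22.9·s*, i.e. s* ≥ 6.11.
Both must hold, so s* = max(6.11, 8.58) = 8.58. The mid-ability type's constraint binds.

8.58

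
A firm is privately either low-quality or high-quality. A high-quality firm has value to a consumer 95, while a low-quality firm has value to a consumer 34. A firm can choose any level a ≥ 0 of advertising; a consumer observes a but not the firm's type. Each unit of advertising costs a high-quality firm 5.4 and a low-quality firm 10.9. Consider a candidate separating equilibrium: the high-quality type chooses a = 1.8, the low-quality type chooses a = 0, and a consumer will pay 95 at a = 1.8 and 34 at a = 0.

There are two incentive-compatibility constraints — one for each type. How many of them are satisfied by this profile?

1

High-quality type: signal → 95 − 5.4 × 1.8 = 85.28; deviate to 0 → 34. IC holds (85.28 ≥ 34).
Low-quality type: stay at 0 → 34; mimic → 95 − 10.9 × 1.8 = 75.38. IC fails (34 < 75.38).
1 of 2 constraints hold, so this profile is not an equilibrium.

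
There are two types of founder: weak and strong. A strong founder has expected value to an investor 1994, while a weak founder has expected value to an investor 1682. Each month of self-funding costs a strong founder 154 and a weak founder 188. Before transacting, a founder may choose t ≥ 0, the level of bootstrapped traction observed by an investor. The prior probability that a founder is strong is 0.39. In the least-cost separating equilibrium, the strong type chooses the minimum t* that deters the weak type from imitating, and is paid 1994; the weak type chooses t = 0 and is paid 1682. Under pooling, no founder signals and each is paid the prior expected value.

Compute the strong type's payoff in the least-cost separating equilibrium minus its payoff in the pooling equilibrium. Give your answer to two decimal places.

Least-cost separating signal: t* solves 1682 = 1994 − 188·t*, so t* = (1994 − 1682)/188 ≈ 1.6596.
Strong type's separating payoff: 1994 − 154 × t* = 1994 − 154 × (1994 − 1682)/188 = 1994 − 48048/188 ≈ 1738.4255.
Pooling payoff: 0.39 × 1994 + 0.61 × 1682 = 1803.68.
Difference: 1738.4255 − 1803.68 = -65.2545, i.e. -65.25 to two decimal places.
The strong type would prefer the pooling outcome.

-65.25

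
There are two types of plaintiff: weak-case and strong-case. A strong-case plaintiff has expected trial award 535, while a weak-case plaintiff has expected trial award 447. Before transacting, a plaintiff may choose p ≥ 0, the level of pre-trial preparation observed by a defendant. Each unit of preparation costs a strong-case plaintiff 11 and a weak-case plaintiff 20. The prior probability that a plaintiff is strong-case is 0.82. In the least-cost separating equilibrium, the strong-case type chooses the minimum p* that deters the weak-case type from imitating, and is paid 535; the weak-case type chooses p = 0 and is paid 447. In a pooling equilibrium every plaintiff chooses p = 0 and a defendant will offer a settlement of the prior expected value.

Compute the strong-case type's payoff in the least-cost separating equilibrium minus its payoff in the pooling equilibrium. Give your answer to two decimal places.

-32.56

Least-cost separating signal: p* solves 447 = 535 − 20·p*, so p* = (535 − 447)/20 = 4.4.
Strong-case type's separating payoff: 535 − 11 × p* = 535 − 11 × (535 − 447)/20 = 535 − 968/20 = 486.6.
Pooling payoff: 0.82 × 535 + 0.18 × 447 = 519.16.
Difference: 486.6 − 519.16 = -32.56.
The strong-case type would prefer the pooling outcome.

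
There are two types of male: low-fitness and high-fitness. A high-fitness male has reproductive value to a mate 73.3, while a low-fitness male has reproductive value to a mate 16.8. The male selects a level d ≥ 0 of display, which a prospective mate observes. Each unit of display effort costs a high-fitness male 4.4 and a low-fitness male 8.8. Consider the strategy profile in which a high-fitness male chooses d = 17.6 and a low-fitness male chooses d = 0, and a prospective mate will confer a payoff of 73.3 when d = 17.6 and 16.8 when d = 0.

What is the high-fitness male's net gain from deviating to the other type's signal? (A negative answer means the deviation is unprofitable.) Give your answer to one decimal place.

20.9

Playing d = 17.6 the high-fitness male receives 73.3 − 4.4 × 17.6 = -4.14.
Deviating to d = 0 yields 16.8 instead.
Gain from deviating: 16.8 − (-4.14) = 20.94, i.e. 20.9 to one decimal place.
The gain is positive, so the high-fitness type's incentive-compatibility constraint is violated — this profile is not a separating equilibrium.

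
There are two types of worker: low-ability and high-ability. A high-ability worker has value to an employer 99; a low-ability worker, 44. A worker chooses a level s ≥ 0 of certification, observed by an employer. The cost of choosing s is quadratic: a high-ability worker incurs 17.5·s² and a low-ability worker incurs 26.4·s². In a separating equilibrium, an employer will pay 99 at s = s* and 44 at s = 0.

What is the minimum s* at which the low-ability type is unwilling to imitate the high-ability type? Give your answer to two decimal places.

The low-ability type at s = 0 receives 44; imitating at s* yields 99 − 26.4·s*².
Indifference: 44 = 99 − 26.4·s*², so s*² = (99 − 44) / 26.4 ≈ 2.0833.
s* = √2.0833 ≈ 1.44.

1.44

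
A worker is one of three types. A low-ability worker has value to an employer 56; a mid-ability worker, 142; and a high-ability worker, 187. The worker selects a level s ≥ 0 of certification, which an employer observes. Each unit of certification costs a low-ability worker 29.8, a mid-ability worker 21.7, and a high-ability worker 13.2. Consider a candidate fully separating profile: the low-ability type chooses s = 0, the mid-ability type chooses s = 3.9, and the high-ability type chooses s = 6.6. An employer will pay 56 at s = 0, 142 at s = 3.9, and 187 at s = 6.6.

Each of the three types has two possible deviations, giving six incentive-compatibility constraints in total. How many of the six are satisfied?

6

Mid-ability (own payoff 142 − 21.7×3.9 = 57.37): to s=0 gives 56 → no gain ✓; to s=6.6 gives 187 − 21.7×6.6 = 43.78 → no gain ✓.
High-ability (own payoff 187 − 13.2×6.6 = 99.88): to s=0 gives 56 → no gain ✓; to s=3.9 gives 142 − 13.2×3.9 = 90.52 → no gain ✓.
Low-ability (own payoff 56): to s=3.9 gives 142 − 29.8×3.9 = 25.78 → no gain ✓; to s=6.6 gives 187 − 29.8×6.6 = -9.68 → no gain ✓.
6 of the 6 constraints hold; this profile is a separating equilibrium.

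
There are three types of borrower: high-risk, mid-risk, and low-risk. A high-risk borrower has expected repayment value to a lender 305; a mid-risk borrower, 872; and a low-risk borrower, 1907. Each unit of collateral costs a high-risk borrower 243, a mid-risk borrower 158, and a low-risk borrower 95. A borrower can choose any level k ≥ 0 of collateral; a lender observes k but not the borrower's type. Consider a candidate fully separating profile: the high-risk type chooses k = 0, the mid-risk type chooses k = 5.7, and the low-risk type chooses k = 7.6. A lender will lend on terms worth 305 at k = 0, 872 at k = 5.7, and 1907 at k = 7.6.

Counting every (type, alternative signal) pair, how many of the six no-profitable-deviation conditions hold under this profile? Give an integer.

Low-risk (own payoff 1907 − 95×7.6 = 1185): to k=0 gives 305 → no gain ✓; to k=5.7 gives 872 − 95×5.7 = 330.5 → no gain ✓.
Mid-risk (own payoff 872 − 158×5.7 = -28.6): to k=0 gives 305 → profitable ✗; to k=7.6 gives 1907 − 158×7.6 = 706.2 → profitable ✗.
High-risk (own payoff 305): to k=5.7 gives 872 − 243×5.7 = -513.1 → no gain ✓; to k=7.6 gives 1907 − 243×7.6 = 60.2 → no gain ✓.
4 of the 6 constraints hold; not an equilibrium.

4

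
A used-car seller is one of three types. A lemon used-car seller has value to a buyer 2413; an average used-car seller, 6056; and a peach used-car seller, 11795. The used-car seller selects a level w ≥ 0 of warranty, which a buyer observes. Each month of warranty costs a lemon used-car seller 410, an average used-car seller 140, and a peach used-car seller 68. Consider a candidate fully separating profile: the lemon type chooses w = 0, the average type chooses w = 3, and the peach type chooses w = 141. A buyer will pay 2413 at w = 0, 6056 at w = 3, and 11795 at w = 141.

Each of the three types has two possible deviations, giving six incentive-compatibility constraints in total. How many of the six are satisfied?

Average (own payoff 6056 − 140×3 = 5636): to w=0 gives 2413 → no gain ✓; to w=141 gives 11795 − 140×141 = -7945 → no gain ✓.
Lemon (own payoff 2413): to w=3 gives 6056 − 410×3 = 4826 → profitable ✗; to w=141 gives 11795 − 410×141 = -46015 → no gain ✓.
Peach (own payoff 11795 − 68×141 = 2207): to w=0 gives 2413 → profitable ✗; to w=3 gives 6056 − 68×3 = 5852 → profitable ✗.
3 of the 6 constraints hold; not an equilibrium.

3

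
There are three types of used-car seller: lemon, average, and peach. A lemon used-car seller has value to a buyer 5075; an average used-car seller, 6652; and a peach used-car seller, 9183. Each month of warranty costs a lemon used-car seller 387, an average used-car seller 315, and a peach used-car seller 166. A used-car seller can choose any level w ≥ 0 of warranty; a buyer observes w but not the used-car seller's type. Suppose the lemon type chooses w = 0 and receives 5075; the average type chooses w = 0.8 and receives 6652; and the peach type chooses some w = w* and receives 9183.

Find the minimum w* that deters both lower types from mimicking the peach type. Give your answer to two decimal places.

Lemon type (on-path payoff 5075) won't mimic when 5075 ≥ 9183 − 387·w*, i.e. w* ≥ 10.61.
Average type (on-path payoff 6652 − 315×0.8 = 6400) won't mimic when 6400 ≥ 9183 − 315·w*, i.e. w* ≥ 8.83.
Both must hold, so w* = max(10.61, 8.83) = 10.61. The lemon type's constraint binds.

10.61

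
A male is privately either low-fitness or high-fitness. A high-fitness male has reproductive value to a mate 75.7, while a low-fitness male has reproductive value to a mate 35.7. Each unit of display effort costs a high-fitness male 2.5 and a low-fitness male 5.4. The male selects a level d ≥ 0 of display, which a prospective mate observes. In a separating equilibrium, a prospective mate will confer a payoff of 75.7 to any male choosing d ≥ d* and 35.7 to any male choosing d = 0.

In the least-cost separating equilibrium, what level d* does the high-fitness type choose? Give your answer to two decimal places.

A low-fitness male choosing d = 0 receives 35.7.
Imitating at d* instead would pay 75.7 at cost 5.4·d*, netting 75.7 − 5.4·d*.
Indifference: 35.7 = 75.7 − 5.4·d*, so d* = (75.7 − 35.7) / 5.4 ≈ 7.41.
At d* the low-fitness type's incentive constraint just binds; the high-fitness type strictly prefers d* since its per-unit cost is lower.

7.41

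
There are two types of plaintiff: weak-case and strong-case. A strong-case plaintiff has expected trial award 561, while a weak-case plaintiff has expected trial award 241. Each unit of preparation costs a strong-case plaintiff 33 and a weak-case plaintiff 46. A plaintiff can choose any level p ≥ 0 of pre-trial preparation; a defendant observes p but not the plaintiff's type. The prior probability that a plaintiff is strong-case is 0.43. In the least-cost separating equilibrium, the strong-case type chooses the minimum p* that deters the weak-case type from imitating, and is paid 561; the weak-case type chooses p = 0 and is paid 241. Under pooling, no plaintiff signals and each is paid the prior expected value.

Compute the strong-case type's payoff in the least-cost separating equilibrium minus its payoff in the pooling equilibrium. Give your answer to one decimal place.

Least-cost separating signal: p* solves 241 = 561 − 46·p*, so p* = (561 − 241)/46 ≈ 6.9565.
Strong-case type's separating payoff: 561 − 33 × p* = 561 − 33 × (561 − 241)/46 = 561 − 10560/46 ≈ 331.435.
Pooling payoff: 0.43 × 561 + 0.57 × 241 = 378.6.
Difference: 331.435 − 378.6 = -47.165, i.e. -47.2 to one decimal place.
The strong-case type would prefer the pooling outcome.

-47.2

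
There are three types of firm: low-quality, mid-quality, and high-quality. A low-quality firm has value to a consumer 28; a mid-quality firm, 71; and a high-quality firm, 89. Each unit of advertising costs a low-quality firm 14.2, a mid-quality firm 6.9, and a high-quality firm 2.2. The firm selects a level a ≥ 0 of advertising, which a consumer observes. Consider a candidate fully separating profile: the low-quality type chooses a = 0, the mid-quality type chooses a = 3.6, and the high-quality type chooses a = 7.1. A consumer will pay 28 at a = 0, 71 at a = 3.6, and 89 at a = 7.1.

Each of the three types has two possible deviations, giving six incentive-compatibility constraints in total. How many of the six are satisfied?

6

High-quality (own payoff 89 − 2.2×7.1 = 73.38): to a=0 gives 28 → no gain ✓; to a=3.6 gives 71 − 2.2×3.6 = 63.08 → no gain ✓.
Low-quality (own payoff 28): to a=3.6 gives 71 − 14.2×3.6 = 19.88 → no gain ✓; to a=7.1 gives 89 − 14.2×7.1 = -11.82 → no gain ✓.
Mid-quality (own payoff 71 − 6.9×3.6 = 46.16): to a=0 gives 28 → no gain ✓; to a=7.1 gives 89 − 6.9×7.1 = 40.01 → no gain ✓.
6 of the 6 constraints hold; this profile is a separating equilibrium.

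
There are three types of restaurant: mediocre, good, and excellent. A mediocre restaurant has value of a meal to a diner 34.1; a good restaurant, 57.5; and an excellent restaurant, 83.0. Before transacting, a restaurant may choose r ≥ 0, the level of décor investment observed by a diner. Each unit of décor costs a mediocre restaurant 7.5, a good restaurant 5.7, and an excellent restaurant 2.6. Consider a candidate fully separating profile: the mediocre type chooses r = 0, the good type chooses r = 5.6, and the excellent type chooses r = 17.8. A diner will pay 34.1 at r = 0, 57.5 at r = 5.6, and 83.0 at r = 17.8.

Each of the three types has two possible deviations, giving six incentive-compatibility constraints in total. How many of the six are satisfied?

4

Excellent (own payoff 83.0 − 2.6×17.8 = 36.72): to r=0 gives 34.1 → no gain ✓; to r=5.6 gives 57.5 − 2.6×5.6 = 42.94 → profitable ✗.
Mediocre (own payoff 34.1): to r=5.6 gives 57.5 − 7.5×5.6 = 15.5 → no gain ✓; to r=17.8 gives 83.0 − 7.5×17.8 = -50.5 → no gain ✓.
Good (own payoff 57.5 − 5.7×5.6 = 25.58): to r=0 gives 34.1 → profitable ✗; to r=17.8 gives 83.0 − 5.7×17.8 = -18.46 → no gain ✓.
4 of the 6 constraints hold; not an equilibrium.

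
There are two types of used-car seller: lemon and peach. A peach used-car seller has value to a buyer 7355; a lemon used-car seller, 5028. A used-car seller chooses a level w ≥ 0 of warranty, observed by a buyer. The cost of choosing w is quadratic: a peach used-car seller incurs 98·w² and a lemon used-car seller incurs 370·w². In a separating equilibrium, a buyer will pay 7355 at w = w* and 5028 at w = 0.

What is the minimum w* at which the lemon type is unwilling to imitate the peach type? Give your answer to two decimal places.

The lemon type at w = 0 receives 5028; imitating at w* yields 7355 − 370·w*².
Indifference: 5028 = 7355 − 370·w*², so w*² = (7355 − 5028) / 370 ≈ 6.2892.
w* = √6.2892 ≈ 2.51.

2.51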